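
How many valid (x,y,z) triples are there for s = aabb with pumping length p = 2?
3

For s = 'aabb' with pumping length p = 2:

Constraints: |xy| ≤ 2, |y| > 0

Valid decompositions (|xy| ≤ p, |y| ≥ 1):
  • x='', y='a', z='abb'
  • x='a', y='a', z='bb'
  • x='', y='aa', z='bb'

Total count: 3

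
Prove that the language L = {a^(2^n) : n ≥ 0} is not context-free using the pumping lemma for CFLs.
Assume for contradiction that L is context-free, and let p ≥ 1 be the pumping length given by the pumping lemma for CFLs.
Choose s = a^(2^p). Then s ∈ L and |s| = 2^p ≥ p.
By the CFL pumping lemma, s = uvxyz for some u, v, x, y, z with |vxy| ≤ p, |vy| ≥ 1, and uv^i xy^i z ∈ L for every i ≥ 0.
All symbols are a's, so only lengths matter: let k = |vy|, with 1 ≤ k ≤ |vxy| ≤ p < 2^p.

Take i = 2: |uv²xy²z| = 2^p + k, and 2^p < 2^p + k < 2^p + 2^p = 2^(p+1).
So the length lies strictly between consecutive powers of two and is not a power of 2; uv²xy²z ∉ L.

This contradicts the CFL pumping lemma, which requires uv^i xy^i z ∈ L for all i ≥ 0.
Hence L = {a^(2^n) : n ≥ 0} is not context-free. ∎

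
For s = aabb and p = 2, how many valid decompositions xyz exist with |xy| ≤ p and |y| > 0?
3

For s = 'aabb' with pumping length p = 2:

Constraints: |xy| ≤ 2, |y| > 0

Valid decompositions (|xy| ≤ p, |y| ≥ 1):
  • x='', y='a', z='abb'
  • x='a', y='a', z='bb'
  • x='', y='aa', z='bb'

Total count: 3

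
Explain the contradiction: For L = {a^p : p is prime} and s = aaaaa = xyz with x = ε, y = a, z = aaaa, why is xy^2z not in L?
xy²z = aaaaaa ∉ L

Pumping with i = 2 replaces y = a by y² = aa:
- Original: s = xyz = aaaaa; aaaaa has length 5, which is prime, so it is in L
- Pumped: xy²z = ε · aa · aaaa = aaaaaa
- aaaaaa has length 6 = 2 × 3, which is not prime, so it is not in L

The pumping lemma would require xy²z ∈ L, so this decomposition yields a contradiction.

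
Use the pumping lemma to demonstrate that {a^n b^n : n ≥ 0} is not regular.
Assume for contradiction that L is regular, and let p ≥ 1 be the pumping length given by the pumping lemma.
Choose s = a^p b^p. Then s ∈ L and |s| = 2p ≥ p.
By the pumping lemma, s = xyz for some x, y, z with |xy| ≤ p, |y| ≥ 1, and xy^i z ∈ L for every i ≥ 0.
Since |xy| ≤ p and the first p symbols of s are all a's, we must have y = a^k for some k with 1 ≤ k ≤ p.

Take i = 0: xy⁰z = a^(p − k) b^p.
This string has p − k a's but p b's, and p − k < p because k ≥ 1. So xy⁰z ∉ L.

This contradicts the pumping lemma, which requires xy^i z ∈ L for all i ≥ 0.
Hence L = {a^n b^n : n ≥ 0} is not regular. ∎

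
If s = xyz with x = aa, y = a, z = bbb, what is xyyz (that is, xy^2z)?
aaaabbb

Given x = 'aa', y = 'a', z = 'bbb' and i = 2:

xy^2z = x + y·y·...·y (2 times) + z
       = 'aa' + 'a'^2 + 'bbb'
       = 'aa' + 'aa' + 'bbb'
       = 'aaaabbb'

The pumped string is 'aaaabbb' with length 7.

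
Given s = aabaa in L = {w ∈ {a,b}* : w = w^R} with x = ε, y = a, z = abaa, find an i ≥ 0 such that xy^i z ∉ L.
i = 2

xy²z = ε · aa · abaa = aaabaa; aaabaa reversed is aabaaa ≠ aaabaa, so it is not a palindrome and is not in L.
(Other choices also work, e.g. i = 0, 3; only i = 1 is guaranteed to stay in L since xy¹z = s.)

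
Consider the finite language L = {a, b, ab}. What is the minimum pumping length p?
p = 3

For a finite language L, the pumping lemma holds vacuously if p > max|s| for s ∈ L.

The longest string in L = {a, b, ab} has length 2.
If p = 3, then no string s ∈ L has |s| ≥ p, so the condition is vacuously true.

The minimum pumping length is p = 3.

Why no smaller p works: for any p ≤ 2, the longest string s ∈ L has |s| = 2 ≥ p, so it would
have to be pumpable; but pumping up (i = 2, 3, ...) produces ever longer strings, which cannot all lie in the
finite language L. So the pumping property fails for every p ≤ 2.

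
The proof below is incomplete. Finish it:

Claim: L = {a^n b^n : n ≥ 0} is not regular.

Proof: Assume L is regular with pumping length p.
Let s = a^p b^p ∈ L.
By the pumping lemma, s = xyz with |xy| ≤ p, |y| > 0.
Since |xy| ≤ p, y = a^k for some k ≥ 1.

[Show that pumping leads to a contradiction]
Consider xy²z = a^(p+k) b^p.

Since k ≥ 1, we have p + k > p.
So xy²z has more a's than b's: (p+k) a's vs p b's.
This means xy²z ∉ L because a^n b^n requires equal counts.

This contradicts the pumping lemma which states xy²z ∈ L.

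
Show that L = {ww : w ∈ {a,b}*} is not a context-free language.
Assume for contradiction that L is context-free, and let p ≥ 1 be the pumping length given by the pumping lemma for CFLs.
Choose s = a^p b^p a^p b^p. Then s ∈ L (take w = a^p b^p) and |s| = 4p ≥ p.
By the CFL pumping lemma, s = uvxyz for some u, v, x, y, z with |vxy| ≤ p, |vy| ≥ 1, and uv^i xy^i z ∈ L for every i ≥ 0.

Write s as four blocks A₁ B₁ A₂ B₂ with A₁ = A₂ = a^p and B₁ = B₂ = b^p. Since |vxy| ≤ p, the window vxy lies inside at most two adjacent blocks. Take i = 0 and let t = uxz, so |t| = 4p − |vy| with 1 ≤ |vy| ≤ p. If |t| is odd, t ∉ L immediately, so assume |vy| is even (hence |vy| ≥ 2) and |t|/2 = 2p − |vy|/2, which satisfies p ≤ |t|/2 ≤ 2p − 1.

Case 1 (vxy inside A₁B₁): t = a^(p−j) b^(p−l) a^p b^p with j + l = |vy|. The second half of t has length < 2p, so it is a suffix of the trailing a^p b^p and ends in b; the first half is a^(p−j) b^(p−l) a^((j+l)/2), which ends in a because (j+l)/2 ≥ 1. The halves differ, so t ∉ L.

Case 2 (vxy inside B₁A₂, straddling the middle): t = a^p b^(p−j) a^(p−l) b^p with j + l = |vy|. If t = ww, then w is a prefix of t of length ≥ p, so w begins with a^p; and w is a suffix of t of length ≥ p, so w ends with b^p. That forces |w| ≥ 2p, contradicting |w| = |t|/2 ≤ 2p − 1. So t ∉ L.

Case 3 (vxy inside A₂B₂): t = a^p b^p a^(p−j) b^(p−l) with j + l = |vy|. The first half of t is a prefix of a^p b^p, so it begins with a; the second half is b^((j+l)/2) a^(p−j) b^(p−l), which begins with b. The halves differ, so t ∉ L.

In every case uv⁰xy⁰z = uxz ∉ L.

This contradicts the CFL pumping lemma, which requires uv^i xy^i z ∈ L for all i ≥ 0.
Hence L = {ww : w ∈ {a,b}*} is not context-free. ∎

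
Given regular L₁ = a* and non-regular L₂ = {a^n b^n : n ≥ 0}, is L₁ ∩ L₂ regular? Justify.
Yes — L₁ ∩ L₂ is regular.

A string of a* contains no b's, and the only string of {a^n b^n} with no b's is ε (n = 0). So L₁ ∩ L₂ = {ε}, a finite language, which is regular.

Note that the bare facts "L₁ regular, L₂ non-regular" do not settle the question by themselves: the closure of regular languages under ∪, ∩, complement and difference applies only when BOTH operands are regular. With a non-regular operand the result can come out regular or non-regular depending on the specific languages, so one has to work out L₁ ∩ L₂ for this particular pair, as above.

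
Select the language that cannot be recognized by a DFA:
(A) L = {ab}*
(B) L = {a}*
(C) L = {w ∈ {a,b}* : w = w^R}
(C) {w ∈ {a,b}* : w = w^R}

(C) L = {w ∈ {a,b}* : w = w^R} is NOT regular.

The pumping lemma can be used to prove this:
After pumping, the string is no longer symmetric

The other languages are regular because they can be recognized by finite automata.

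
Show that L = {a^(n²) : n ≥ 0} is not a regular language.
Assume for contradiction that L is regular, and let p ≥ 1 be the pumping length given by the pumping lemma.
Choose s = a^(p²). Then s ∈ L and |s| = p² ≥ p.
By the pumping lemma, s = xyz for some x, y, z with |xy| ≤ p, |y| ≥ 1, and xy^i z ∈ L for every i ≥ 0.
Here y = a^k for some k with 1 ≤ k ≤ |xy| ≤ p.

Take i = 2: |xy²z| = p² + k.
Now p² < p² + k ≤ p² + p < p² + 2p + 1 = (p + 1)².
So |xy²z| lies strictly between the consecutive squares p² and (p + 1)², hence is not a perfect square, and xy²z ∉ L.

This contradicts the pumping lemma, which requires xy^i z ∈ L for all i ≥ 0.
Hence L = {a^(n²) : n ≥ 0} is not regular. ∎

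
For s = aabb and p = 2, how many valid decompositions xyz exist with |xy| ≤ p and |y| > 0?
3

For s = 'aabb' with pumping length p = 2:

Constraints: |xy| ≤ 2, |y| > 0

Valid decompositions (|xy| ≤ p, |y| ≥ 1):
  • x='', y='a', z='abb'
  • x='a', y='a', z='bb'
  • x='', y='aa', z='bb'

Total count: 3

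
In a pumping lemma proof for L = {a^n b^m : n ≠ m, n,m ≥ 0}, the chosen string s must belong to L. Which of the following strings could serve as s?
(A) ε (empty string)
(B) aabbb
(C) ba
(B) aabbb

The pumping lemma is applied to a string s that lies in L, so first check membership of each option:
- (A) ε = a^0 b^0 has n = m = 0, so it is not in L ✗
- (B) aabbb = a^2 b^3 with 2 ≠ 3, so it is in L ✓
- (C) ba has an a after a b, so it is not of the form a^n b^m and is not in L ✗

Only (B) aabbb is in L, so it is the only candidate that could play the role of s.
(In a complete proof one picks s in terms of the pumping length p so that |s| ≥ p is guaranteed; a fixed string like aabbb illustrates the shape of such an s.)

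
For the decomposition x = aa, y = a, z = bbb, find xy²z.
aaaabbb

Given x = 'aa', y = 'a', z = 'bbb' and i = 2:

xy^2z = x + y·y·...·y (2 times) + z
       = 'aa' + 'a'^2 + 'bbb'
       = 'aa' + 'aa' + 'bbb'
       = 'aaaabbb'

The pumped string is 'aaaabbb' with length 7.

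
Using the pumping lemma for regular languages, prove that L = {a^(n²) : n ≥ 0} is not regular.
Assume for contradiction that L is regular, and let p ≥ 1 be the pumping length given by the pumping lemma.
Choose s = a^(p²). Then s ∈ L and |s| = p² ≥ p.
By the pumping lemma, s = xyz for some x, y, z with |xy| ≤ p, |y| ≥ 1, and xy^i z ∈ L for every i ≥ 0.
Here y = a^k for some k with 1 ≤ k ≤ |xy| ≤ p.

Take i = 2: |xy²z| = p² + k.
Now p² < p² + k ≤ p² + p < p² + 2p + 1 = (p + 1)².
So |xy²z| lies strictly between the consecutive squares p² and (p + 1)², hence is not a perfect square, and xy²z ∉ L.

This contradicts the pumping lemma, which requires xy^i z ∈ L for all i ≥ 0.
Hence L = {a^(n²) : n ≥ 0} is not regular. ∎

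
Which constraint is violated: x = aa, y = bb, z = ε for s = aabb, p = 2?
Violated: |xy| ≤ p

The decomposition x = aa, y = bb, z = ε for s = aabb with p = 2
violates the constraint: |xy| ≤ p

|xy| = |aabb| = 4 > 2 = p. The decomposition puts too many characters in xy.

Pumping lemma constraints:
1. xyz = s (decomposition is valid)
2. |xy| ≤ p
3. |y| > 0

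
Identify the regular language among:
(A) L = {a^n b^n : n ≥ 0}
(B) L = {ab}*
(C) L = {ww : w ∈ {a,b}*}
(B) {ab}*

(B) L = {ab}* is regular.

This can be recognized by a finite automaton (DFA/NFA).
Regular expressions like {ab}* define regular languages.

The other choices are not regular:
- {ww : w ∈ {a,b}*}: After pumping, the two halves no longer match
- {a^n b^n : n ≥ 0}: After pumping, the number of a's and b's become unequal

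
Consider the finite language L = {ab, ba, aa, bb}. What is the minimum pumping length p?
p = 3

For a finite language L, the pumping lemma holds vacuously if p > max|s| for s ∈ L.

The longest string in L = {ab, ba, aa, bb} has length 2.
If p = 3, then no string s ∈ L has |s| ≥ p, so the condition is vacuously true.

The minimum pumping length is p = 3.

Why no smaller p works: for any p ≤ 2, the longest string s ∈ L has |s| = 2 ≥ p, so it would
have to be pumpable; but pumping up (i = 2, 3, ...) produces ever longer strings, which cannot all lie in the
finite language L. So the pumping property fails for every p ≤ 2.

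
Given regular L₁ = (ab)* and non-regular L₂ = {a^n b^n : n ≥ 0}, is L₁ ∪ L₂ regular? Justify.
No — L₁ ∪ L₂ is not regular.

Let U = (ab)* ∪ {a^n b^n}. If U were regular, then U ∩ aa*bb* would be regular (closure under intersection with a regular language). But (ab)* ∩ aa*bb* = {ab} and {a^n b^n} ∩ aa*bb* = {a^n b^n : n ≥ 1}, so U ∩ aa*bb* = {a^n b^n : n ≥ 1}, which is not regular. Hence U is not regular.

Note that the bare facts "L₁ regular, L₂ non-regular" do not settle the question by themselves: the closure of regular languages under ∪, ∩, complement and difference applies only when BOTH operands are regular. With a non-regular operand the result can come out regular or non-regular depending on the specific languages, so one has to work out L₁ ∪ L₂ for this particular pair, as above.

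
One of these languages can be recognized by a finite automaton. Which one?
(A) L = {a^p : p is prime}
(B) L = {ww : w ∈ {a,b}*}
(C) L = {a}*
(C) {a}*

(C) L = {a}* is regular.

This can be recognized by a finite automaton (DFA/NFA).
Regular expressions like {a}* define regular languages.

The other choices are not regular:
- {ww : w ∈ {a,b}*}: After pumping, the two halves no longer match
- {a^p : p is prime}: After pumping, the length becomes composite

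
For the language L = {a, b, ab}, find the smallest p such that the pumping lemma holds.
p = 3

For a finite language L, the pumping lemma holds vacuously if p > max|s| for s ∈ L.

The longest string in L = {a, b, ab} has length 2.
If p = 3, then no string s ∈ L has |s| ≥ p, so the condition is vacuously true.

The minimum pumping length is p = 3.

Why no smaller p works: for any p ≤ 2, the longest string s ∈ L has |s| = 2 ≥ p, so it would
have to be pumpable; but pumping up (i = 2, 3, ...) produces ever longer strings, which cannot all lie in the
finite language L. So the pumping property fails for every p ≤ 2.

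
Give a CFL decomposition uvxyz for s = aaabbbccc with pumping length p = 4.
u='aa', v='a', x='bb', y='b', z='ccc'

For s = aaabbbccc with pumping length p = 4:

One valid decomposition:
- u = 'aa'
- v = 'a'
- x = 'bb'
- y = 'b'
- z = 'ccc'

Verification:
- uvxyz = 'aa' + 'a' + 'bb' + 'b' + 'ccc' = aaabbbccc ✓
- |vxy| = |'abbb'| = 4 ≤ 4 ✓
- |vy| = |'ab'| = 2 > 0 ✓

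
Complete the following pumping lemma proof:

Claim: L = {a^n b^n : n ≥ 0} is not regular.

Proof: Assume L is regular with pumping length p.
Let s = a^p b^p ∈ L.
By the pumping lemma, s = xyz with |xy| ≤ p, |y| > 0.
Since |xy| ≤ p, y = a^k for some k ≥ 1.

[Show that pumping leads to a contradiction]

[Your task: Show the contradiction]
Consider xy²z = a^(p+k) b^p.

Since k ≥ 1, we have p + k > p.
So xy²z has more a's than b's: (p+k) a's vs p b's.
This means xy²z ∉ L because a^n b^n requires equal counts.

This contradicts the pumping lemma which states xy²z ∈ L.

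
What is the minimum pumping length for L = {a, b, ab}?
p = 3

For a finite language L, the pumping lemma holds vacuously if p > max|s| for s ∈ L.

The longest string in L = {a, b, ab} has length 2.
If p = 3, then no string s ∈ L has |s| ≥ p, so the condition is vacuously true.

The minimum pumping length is p = 3.

Why no smaller p works: for any p ≤ 2, the longest string s ∈ L has |s| = 2 ≥ p, so it would
have to be pumpable; but pumping up (i = 2, 3, ...) produces ever longer strings, which cannot all lie in the
finite language L. So the pumping property fails for every p ≤ 2.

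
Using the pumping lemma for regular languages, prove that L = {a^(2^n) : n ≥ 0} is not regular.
Assume for contradiction that L is regular, and let p ≥ 1 be the pumping length given by the pumping lemma.
Choose s = a^(2^p). Then s ∈ L and |s| = 2^p ≥ p.
By the pumping lemma, s = xyz for some x, y, z with |xy| ≤ p, |y| ≥ 1, and xy^i z ∈ L for every i ≥ 0.
Here y = a^k for some k with 1 ≤ k ≤ |xy| ≤ p, and p < 2^p.

Take i = 2: |xy²z| = 2^p + k.
Now 2^p < 2^p + k ≤ 2^p + p < 2^p + 2^p = 2^(p+1).
So |xy²z| lies strictly between the consecutive powers of two 2^p and 2^(p+1), hence is not a power of 2, and xy²z ∉ L.

This contradicts the pumping lemma, which requires xy^i z ∈ L for all i ≥ 0.
Hence L = {a^(2^n) : n ≥ 0} is not regular. ∎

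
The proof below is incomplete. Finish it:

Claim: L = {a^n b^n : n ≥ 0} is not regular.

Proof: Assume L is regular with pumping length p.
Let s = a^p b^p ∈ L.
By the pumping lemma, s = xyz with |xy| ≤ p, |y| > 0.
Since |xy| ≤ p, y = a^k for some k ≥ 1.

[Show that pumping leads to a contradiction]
Consider xy²z = a^(p+k) b^p.

Since k ≥ 1, we have p + k > p.
So xy²z has more a's than b's: (p+k) a's vs p b's.
This means xy²z ∉ L because a^n b^n requires equal counts.

This contradicts the pumping lemma which states xy²z ∈ L.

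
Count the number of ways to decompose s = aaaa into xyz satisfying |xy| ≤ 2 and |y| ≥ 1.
3

For s = 'aaaa' with pumping length p = 2:

Constraints: |xy| ≤ 2, |y| > 0

Valid decompositions (|xy| ≤ p, |y| ≥ 1):
  • x='', y='a', z='aaa'
  • x='a', y='a', z='aa'
  • x='', y='aa', z='aa'

Total count: 3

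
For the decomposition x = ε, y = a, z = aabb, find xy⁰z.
aabb

Given x = '', y = 'a', z = 'aabb' and i = 0:

xy^0z = x + y·y·...·y (0 times) + z
       = '' + 'a'^0 + 'aabb'
       = '' + '' + 'aabb'
       = 'aabb'

The pumped string is 'aabb' with length 4.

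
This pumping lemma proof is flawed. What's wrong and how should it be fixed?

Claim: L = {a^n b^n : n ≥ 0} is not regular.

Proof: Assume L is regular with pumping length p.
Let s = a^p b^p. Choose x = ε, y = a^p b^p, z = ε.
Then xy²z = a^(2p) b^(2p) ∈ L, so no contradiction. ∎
Error: The decomposition violates |xy| ≤ p. With y = a^p b^p, |xy| = |y| = 2p > p. (The proof also miscomputes xy²z, which would be a^p b^p a^p b^p rather than a^(2p) b^(2p), and it wrongly treats one harmless decomposition as settling the matter — the prover does not get to choose the decomposition.)

Correction: The pumping lemma requires |xy| ≤ p, and the argument must handle every decomposition satisfying |xy| ≤ p, |y| ≥ 1. Since s starts with p a's, any such y consists only of a's, say y = a^k with k ≥ 1. Then xy²z = a^(p+k) b^p has unequal numbers of a's and b's, so xy²z ∉ L — the required contradiction.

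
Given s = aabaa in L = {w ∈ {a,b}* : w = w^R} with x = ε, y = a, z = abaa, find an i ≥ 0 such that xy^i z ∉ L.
i = 0

xy⁰z = ε · ε · abaa = abaa; abaa reversed is aaba ≠ abaa, so it is not a palindrome and is not in L.
(Other choices also work, e.g. i = 2, 3; only i = 1 is guaranteed to stay in L since xy¹z = s.)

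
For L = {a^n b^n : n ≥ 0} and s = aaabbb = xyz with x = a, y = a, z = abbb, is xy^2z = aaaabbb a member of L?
No

xy²z = a · aa · abbb = aaaabbb.
aaaabbb has 4 a's and 3 b's; 4 ≠ 3, so it is not in L.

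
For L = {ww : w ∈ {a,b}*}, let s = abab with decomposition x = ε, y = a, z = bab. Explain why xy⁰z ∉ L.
xy⁰z = bab ∉ L

Pumping with i = 0 replaces y = a by y⁰ = ε:
- Original: s = xyz = abab; abab splits into halves ab · ab, which are equal, so it is in L (w = ab)
- Pumped: xy⁰z = ε · ε · bab = bab
- bab has odd length 3, so it cannot be written as ww and is not in L

The pumping lemma would require xy⁰z ∈ L, so this decomposition yields a contradiction.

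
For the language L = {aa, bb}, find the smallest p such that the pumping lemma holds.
p = 3

For a finite language L, the pumping lemma holds vacuously if p > max|s| for s ∈ L.

The longest string in L = {aa, bb} has length 2.
If p = 3, then no string s ∈ L has |s| ≥ p, so the condition is vacuously true.

The minimum pumping length is p = 3.

Why no smaller p works: for any p ≤ 2, the longest string s ∈ L has |s| = 2 ≥ p, so it would
have to be pumpable; but pumping up (i = 2, 3, ...) produces ever longer strings, which cannot all lie in the
finite language L. So the pumping property fails for every p ≤ 2.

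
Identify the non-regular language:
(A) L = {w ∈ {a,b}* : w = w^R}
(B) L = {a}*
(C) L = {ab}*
(A) {w ∈ {a,b}* : w = w^R}

(A) L = {w ∈ {a,b}* : w = w^R} is NOT regular.

The pumping lemma can be used to prove this:
After pumping, the string is no longer symmetric

The other languages are regular because they can be recognized by finite automata.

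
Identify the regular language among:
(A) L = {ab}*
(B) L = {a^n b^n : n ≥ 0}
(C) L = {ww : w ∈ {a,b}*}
(A) {ab}*

(A) L = {ab}* is regular.

This can be recognized by a finite automaton (DFA/NFA).
Regular expressions like {ab}* define regular languages.

The other choices are not regular:
- {a^n b^n : n ≥ 0}: After pumping, the number of a's and b's become unequal
- {ww : w ∈ {a,b}*}: After pumping, the two halves no longer match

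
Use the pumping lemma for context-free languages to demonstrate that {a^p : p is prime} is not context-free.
Assume for contradiction that L is context-free, and let p ≥ 1 be the pumping length given by the pumping lemma for CFLs.
Choose a prime q with q ≥ p and let s = a^q. Then s ∈ L and |s| = q ≥ p.
By the CFL pumping lemma, s = uvxyz for some u, v, x, y, z with |vxy| ≤ p, |vy| ≥ 1, and uv^i xy^i z ∈ L for every i ≥ 0.
All symbols are a's, so only lengths matter: let k = |vy|, with 1 ≤ k ≤ p. Then |uv^i xy^i z| = q + (i − 1)k.

Take i = q + 1: the length is q + qk = q(k + 1).
Both factors satisfy q ≥ 2 and k + 1 ≥ 2, so q(k + 1) is composite and uv^(q+1) xy^(q+1) z ∉ L.

This contradicts the CFL pumping lemma, which requires uv^i xy^i z ∈ L for all i ≥ 0.
Hence L = {a^p : p is prime} is not context-free. ∎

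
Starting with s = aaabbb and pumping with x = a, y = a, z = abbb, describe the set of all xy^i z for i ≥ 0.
{xy^i z : i ≥ 0} = {a^(2+i) b^3 : i ≥ 0} = {aabbb, aaabbb, aaaabbb, ...}

With x = a, y = a, z = abbb: Starting with aaabbb and pumping the second 'a', we get strings with 2+i a's followed by 3 b's for i = 0, 1, 2, ...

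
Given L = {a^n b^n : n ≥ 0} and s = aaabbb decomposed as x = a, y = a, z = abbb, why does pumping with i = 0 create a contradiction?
xy⁰z = aabbb ∉ L

Pumping with i = 0 replaces y = a by y⁰ = ε:
- Original: s = xyz = aaabbb; aaabbb = a^3 b^3 has equal counts (3 = 3), so it is in L
- Pumped: xy⁰z = a · ε · abbb = aabbb
- aabbb has 2 a's and 3 b's; 2 ≠ 3, so it is not in L

The pumping lemma would require xy⁰z ∈ L, so this decomposition yields a contradiction.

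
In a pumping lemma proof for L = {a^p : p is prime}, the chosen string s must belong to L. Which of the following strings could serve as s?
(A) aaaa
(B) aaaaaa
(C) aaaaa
(C) aaaaa

The pumping lemma is applied to a string s that lies in L, so first check membership of each option:
- (A) aaaa has length 4 = 2 × 2, which is not prime, so it is not in L ✗
- (B) aaaaaa has length 6 = 2 × 3, which is not prime, so it is not in L ✗
- (C) aaaaa has length 5, which is prime, so it is in L ✓

Only (C) aaaaa is in L, so it is the only candidate that could play the role of s.
(In a complete proof one picks s in terms of the pumping length p so that |s| ≥ p is guaranteed; a fixed string like aaaaa illustrates the shape of such an s.)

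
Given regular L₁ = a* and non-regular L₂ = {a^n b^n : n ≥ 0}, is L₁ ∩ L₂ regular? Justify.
Yes — L₁ ∩ L₂ is regular.

A string of a* contains no b's, and the only string of {a^n b^n} with no b's is ε (n = 0). So L₁ ∩ L₂ = {ε}, a finite language, which is regular.

Note that the bare facts "L₁ regular, L₂ non-regular" do not settle the question by themselves: the closure of regular languages under ∪, ∩, complement and difference applies only when BOTH operands are regular. With a non-regular operand the result can come out regular or non-regular depending on the specific languages, so one has to work out L₁ ∩ L₂ for this particular pair, as above.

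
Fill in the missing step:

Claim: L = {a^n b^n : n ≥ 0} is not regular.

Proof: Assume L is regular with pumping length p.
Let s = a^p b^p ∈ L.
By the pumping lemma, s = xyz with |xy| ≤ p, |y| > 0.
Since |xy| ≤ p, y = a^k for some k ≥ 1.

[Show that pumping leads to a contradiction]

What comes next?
Consider xy²z = a^(p+k) b^p.

Since k ≥ 1, we have p + k > p.
So xy²z has more a's than b's: (p+k) a's vs p b's.
This means xy²z ∉ L because a^n b^n requires equal counts.

This contradicts the pumping lemma which states xy²z ∈ L.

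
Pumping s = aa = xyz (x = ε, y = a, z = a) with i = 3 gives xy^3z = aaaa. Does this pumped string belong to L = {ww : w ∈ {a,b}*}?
Yes

xy³z = ε · aaa · a = aaaa.
aaaa splits into halves aa · aa, which are equal, so it is in L (w = aa).
(A single pumped string landing in L is not a contradiction by itself; a non-regularity proof needs some i for which xy^i z ∉ L, for every admissible decomposition.)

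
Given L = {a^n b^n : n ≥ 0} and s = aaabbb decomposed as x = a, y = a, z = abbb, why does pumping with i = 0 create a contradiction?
xy⁰z = aabbb ∉ L

Pumping with i = 0 replaces y = a by y⁰ = ε:
- Original: s = xyz = aaabbb; aaabbb = a^3 b^3 has equal counts (3 = 3), so it is in L
- Pumped: xy⁰z = a · ε · abbb = aabbb
- aabbb has 2 a's and 3 b's; 2 ≠ 3, so it is not in L

The pumping lemma would require xy⁰z ∈ L, so this decomposition yields a contradiction.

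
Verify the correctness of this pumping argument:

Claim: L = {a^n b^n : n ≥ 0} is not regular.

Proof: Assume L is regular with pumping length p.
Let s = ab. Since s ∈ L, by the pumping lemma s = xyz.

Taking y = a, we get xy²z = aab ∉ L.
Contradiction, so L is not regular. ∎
The proof is INCORRECT.

Error: The string s = ab may be shorter than p.
The pumping lemma only applies to strings with |s| ≥ p, and p is not under our control.
We must choose s in terms of p, e.g. s = a^p b^p, to ensure |s| ≥ p.
(The proof also fixes one particular y; a valid argument must handle every decomposition with |xy| ≤ p and |y| ≥ 1 — for s = a^p b^p this forces y = a^k, and then xy²z = a^(p+k) b^p ∉ L.)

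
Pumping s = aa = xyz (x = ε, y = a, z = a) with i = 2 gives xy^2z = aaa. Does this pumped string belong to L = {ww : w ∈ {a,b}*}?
No

xy²z = ε · aa · a = aaa.
aaa has odd length 3, so it cannot be written as ww and is not in L.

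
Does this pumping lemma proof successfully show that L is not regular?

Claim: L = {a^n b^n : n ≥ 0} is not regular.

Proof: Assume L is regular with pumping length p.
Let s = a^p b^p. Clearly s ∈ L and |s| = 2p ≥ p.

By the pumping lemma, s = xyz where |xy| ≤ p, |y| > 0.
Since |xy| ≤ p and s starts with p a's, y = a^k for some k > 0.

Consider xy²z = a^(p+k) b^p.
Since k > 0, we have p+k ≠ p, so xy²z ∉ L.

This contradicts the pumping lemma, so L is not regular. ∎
The proof is correct.

This proof is valid because:
1. The string s = a^p b^p is correctly in L
2. The decomposition analysis is correct: y must consist only of a's
3. The contradiction is valid: pumping increases a's but not b's
4. The conclusion follows logically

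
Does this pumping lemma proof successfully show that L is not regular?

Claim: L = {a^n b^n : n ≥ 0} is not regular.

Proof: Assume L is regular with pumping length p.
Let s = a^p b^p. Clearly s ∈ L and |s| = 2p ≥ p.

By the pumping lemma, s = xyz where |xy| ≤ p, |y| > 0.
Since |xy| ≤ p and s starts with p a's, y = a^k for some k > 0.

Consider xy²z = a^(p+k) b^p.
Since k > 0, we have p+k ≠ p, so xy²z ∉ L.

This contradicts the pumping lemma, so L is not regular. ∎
The proof is correct.

This proof is valid because:
1. The string s = a^p b^p is correctly in L
2. The decomposition analysis is correct: y must consist only of a's
3. The contradiction is valid: pumping increases a's but not b's
4. The conclusion follows logically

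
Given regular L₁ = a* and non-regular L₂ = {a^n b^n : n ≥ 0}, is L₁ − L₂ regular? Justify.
Yes — L₁ − L₂ is regular.

The only string of a* that lies in {a^n b^n} is ε, so L₁ − L₂ = a* − {ε} = a⁺ = aa*, which is regular.

Note that the bare facts "L₁ regular, L₂ non-regular" do not settle the question by themselves: the closure of regular languages under ∪, ∩, complement and difference applies only when BOTH operands are regular. With a non-regular operand the result can come out regular or non-regular depending on the specific languages, so one has to work out L₁ − L₂ for this particular pair, as above.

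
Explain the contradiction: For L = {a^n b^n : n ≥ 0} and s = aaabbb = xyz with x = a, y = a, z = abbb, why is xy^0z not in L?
xy⁰z = aabbb ∉ L

Pumping with i = 0 replaces y = a by y⁰ = ε:
- Original: s = xyz = aaabbb; aaabbb = a^3 b^3 has equal counts (3 = 3), so it is in L
- Pumped: xy⁰z = a · ε · abbb = aabbb
- aabbb has 2 a's and 3 b's; 2 ≠ 3, so it is not in L

The pumping lemma would require xy⁰z ∈ L, so this decomposition yields a contradiction.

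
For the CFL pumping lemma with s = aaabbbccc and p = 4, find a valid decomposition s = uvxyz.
u='aa', v='a', x='bb', y='b', z='ccc'

For s = aaabbbccc with pumping length p = 4:

One valid decomposition:
- u = 'aa'
- v = 'a'
- x = 'bb'
- y = 'b'
- z = 'ccc'

Verification:
- uvxyz = 'aa' + 'a' + 'bb' + 'b' + 'ccc' = aaabbbccc ✓
- |vxy| = |'abbb'| = 4 ≤ 4 ✓
- |vy| = |'ab'| = 2 > 0 ✓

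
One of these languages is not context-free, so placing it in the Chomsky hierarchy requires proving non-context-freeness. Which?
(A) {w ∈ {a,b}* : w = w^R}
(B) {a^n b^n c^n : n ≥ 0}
(B) {a^n b^n c^n : n ≥ 0}

(B) {a^n b^n c^n : n ≥ 0} requires the CFL pumping lemma.

- {w ∈ {a,b}* : w = w^R} is context-free (but not regular)
  • Can be shown non-regular with the regular pumping lemma
  • After pumping, the string is no longer symmetric

- {a^n b^n c^n : n ≥ 0} is NOT context-free
  • Requires the CFL pumping lemma to prove
  • Cannot maintain three equal counts simultaneously

The CFL pumping lemma is "stronger" in that it can prove non-membership
in the larger class of context-free languages.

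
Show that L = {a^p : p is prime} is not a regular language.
Assume for contradiction that L is regular, and let p ≥ 1 be the pumping length given by the pumping lemma.
Choose a prime q with q ≥ p (one exists because there are infinitely many primes) and let s = a^q. Then s ∈ L and |s| = q ≥ p.
By the pumping lemma, s = xyz for some x, y, z with |xy| ≤ p, |y| ≥ 1, and xy^i z ∈ L for every i ≥ 0.
Here y = a^k for some k with 1 ≤ k ≤ p, and xy^i z = a^(q + (i − 1)k) for every i ≥ 0.

Take i = q + 1: |xy^(q+1) z| = q + qk = q(k + 1).
Both factors satisfy q ≥ 2 and k + 1 ≥ 2, so q(k + 1) is composite, and xy^(q+1) z ∉ L.

This contradicts the pumping lemma, which requires xy^i z ∈ L for all i ≥ 0.
Hence L = {a^p : p is prime} is not regular. ∎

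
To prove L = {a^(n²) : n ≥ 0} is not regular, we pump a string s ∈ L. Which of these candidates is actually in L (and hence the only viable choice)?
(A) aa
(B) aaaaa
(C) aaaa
(C) aaaa

The pumping lemma is applied to a string s that lies in L, so first check membership of each option:
- (A) aa has length 2, strictly between 1² = 1 and 2² = 4, so it is not in L ✗
- (B) aaaaa has length 5, strictly between 2² = 4 and 3² = 9, so it is not in L ✗
- (C) aaaa has length 4 = 2², a perfect square, so it is in L ✓

Only (C) aaaa is in L, so it is the only candidate that could play the role of s.
(In a complete proof one picks s in terms of the pumping length p so that |s| ≥ p is guaranteed; a fixed string like aaaa illustrates the shape of such an s.)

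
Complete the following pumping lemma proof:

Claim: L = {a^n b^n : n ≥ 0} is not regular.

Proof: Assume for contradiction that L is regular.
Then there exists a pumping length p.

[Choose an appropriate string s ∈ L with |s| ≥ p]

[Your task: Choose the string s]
s = a^p b^p

This string is in L (has equal a's and b's) and has length 2p ≥ p.
Any decomposition xyz with |xy| ≤ p means y consists only of a's,
so pumping will unbalance the counts.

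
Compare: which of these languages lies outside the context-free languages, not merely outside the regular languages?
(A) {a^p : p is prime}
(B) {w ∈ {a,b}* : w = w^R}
(A) {a^p : p is prime}

(A) {a^p : p is prime} requires the CFL pumping lemma.

- {w ∈ {a,b}* : w = w^R} is context-free (but not regular)
  • Can be shown non-regular with the regular pumping lemma
  • After pumping, the string is no longer symmetric

- {a^p : p is prime} is NOT context-free
  • Requires the CFL pumping lemma to prove
  • The CFL pumping lemma also fails because prime gaps are unbounded

The CFL pumping lemma is "stronger" in that it can prove non-membership
in the larger class of context-free languages.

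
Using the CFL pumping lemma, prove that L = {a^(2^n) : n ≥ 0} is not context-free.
Assume for contradiction that L is context-free, and let p ≥ 1 be the pumping length given by the pumping lemma for CFLs.
Choose s = a^(2^p). Then s ∈ L and |s| = 2^p ≥ p.
By the CFL pumping lemma, s = uvxyz for some u, v, x, y, z with |vxy| ≤ p, |vy| ≥ 1, and uv^i xy^i z ∈ L for every i ≥ 0.
All symbols are a's, so only lengths matter: let k = |vy|, with 1 ≤ k ≤ |vxy| ≤ p < 2^p.

Take i = 2: |uv²xy²z| = 2^p + k, and 2^p < 2^p + k < 2^p + 2^p = 2^(p+1).
So the length lies strictly between consecutive powers of two and is not a power of 2; uv²xy²z ∉ L.

This contradicts the CFL pumping lemma, which requires uv^i xy^i z ∈ L for all i ≥ 0.
Hence L = {a^(2^n) : n ≥ 0} is not context-free. ∎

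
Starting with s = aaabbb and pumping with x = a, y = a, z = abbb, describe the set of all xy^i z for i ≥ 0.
{xy^i z : i ≥ 0} = {a^(2+i) b^3 : i ≥ 0} = {aabbb, aaabbb, aaaabbb, ...}

With x = a, y = a, z = abbb: Starting with aaabbb and pumping the second 'a', we get strings with 2+i a's followed by 3 b's for i = 0, 1, 2, ...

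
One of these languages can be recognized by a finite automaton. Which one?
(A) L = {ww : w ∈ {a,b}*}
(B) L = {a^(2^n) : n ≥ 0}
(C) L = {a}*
(C) {a}*

(C) L = {a}* is regular.

This can be recognized by a finite automaton (DFA/NFA).
Regular expressions like {a}* define regular languages.

The other choices are not regular:
- {ww : w ∈ {a,b}*}: After pumping, the two halves no longer match
- {a^(2^n) : n ≥ 0}: After pumping, length is no longer a power of 2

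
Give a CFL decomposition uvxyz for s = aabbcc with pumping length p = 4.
u='a', v='a', x='bb', y='c', z='c'

For s = aabbcc with pumping length p = 4:

One valid decomposition:
- u = 'a'
- v = 'a'
- x = 'bb'
- y = 'c'
- z = 'c'

Verification:
- uvxyz = 'a' + 'a' + 'bb' + 'c' + 'c' = aabbcc ✓
- |vxy| = |'abbc'| = 4 ≤ 4 ✓
- |vy| = |'ac'| = 2 > 0 ✓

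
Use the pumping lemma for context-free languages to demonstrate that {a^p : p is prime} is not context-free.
Assume for contradiction that L is context-free, and let p ≥ 1 be the pumping length given by the pumping lemma for CFLs.
Choose a prime q with q ≥ p and let s = a^q. Then s ∈ L and |s| = q ≥ p.
By the CFL pumping lemma, s = uvxyz for some u, v, x, y, z with |vxy| ≤ p, |vy| ≥ 1, and uv^i xy^i z ∈ L for every i ≥ 0.
All symbols are a's, so only lengths matter: let k = |vy|, with 1 ≤ k ≤ p. Then |uv^i xy^i z| = q + (i − 1)k.

Take i = q + 1: the length is q + qk = q(k + 1).
Both factors satisfy q ≥ 2 and k + 1 ≥ 2, so q(k + 1) is composite and uv^(q+1) xy^(q+1) z ∉ L.

This contradicts the CFL pumping lemma, which requires uv^i xy^i z ∈ L for all i ≥ 0.
Hence L = {a^p : p is prime} is not context-free. ∎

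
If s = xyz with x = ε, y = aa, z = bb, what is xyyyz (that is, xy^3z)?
aaaaaabb

Given x = '', y = 'aa', z = 'bb' and i = 3:

xy^3z = x + y·y·...·y (3 times) + z
       = '' + 'aa'^3 + 'bb'
       = '' + 'aaaaaa' + 'bb'
       = 'aaaaaabb'

The pumped string is 'aaaaaabb' with length 8.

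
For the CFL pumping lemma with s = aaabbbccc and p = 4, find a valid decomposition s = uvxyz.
u='aa', v='a', x='bb', y='b', z='ccc'

For s = aaabbbccc with pumping length p = 4:

One valid decomposition:
- u = 'aa'
- v = 'a'
- x = 'bb'
- y = 'b'
- z = 'ccc'

Verification:
- uvxyz = 'aa' + 'a' + 'bb' + 'b' + 'ccc' = aaabbbccc ✓
- |vxy| = |'abbb'| = 4 ≤ 4 ✓
- |vy| = |'ab'| = 2 > 0 ✓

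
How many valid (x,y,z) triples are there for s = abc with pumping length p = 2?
3

For s = 'abc' with pumping length p = 2:

Constraints: |xy| ≤ 2, |y| > 0

Valid decompositions (|xy| ≤ p, |y| ≥ 1):
  • x='', y='a', z='bc'
  • x='a', y='b', z='c'
  • x='', y='ab', z='c'

Total count: 3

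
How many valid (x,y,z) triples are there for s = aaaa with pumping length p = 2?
3

For s = 'aaaa' with pumping length p = 2:

Constraints: |xy| ≤ 2, |y| > 0

Valid decompositions (|xy| ≤ p, |y| ≥ 1):
  • x='', y='a', z='aaa'
  • x='a', y='a', z='aa'
  • x='', y='aa', z='aa'

Total count: 3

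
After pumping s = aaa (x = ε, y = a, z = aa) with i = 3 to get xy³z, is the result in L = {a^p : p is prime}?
Yes

xy³z = ε · aaa · aa = aaaaa.
aaaaa has length 5, which is prime, so it is in L.
(A single pumped string landing in L is not a contradiction by itself; a non-regularity proof needs some i for which xy^i z ∉ L, for every admissible decomposition.)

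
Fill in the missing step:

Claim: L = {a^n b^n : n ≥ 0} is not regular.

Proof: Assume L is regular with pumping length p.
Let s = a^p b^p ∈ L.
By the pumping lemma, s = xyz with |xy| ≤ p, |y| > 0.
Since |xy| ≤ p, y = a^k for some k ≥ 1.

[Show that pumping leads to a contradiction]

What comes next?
Consider xy²z = a^(p+k) b^p.

Since k ≥ 1, we have p + k > p.
So xy²z has more a's than b's: (p+k) a's vs p b's.
This means xy²z ∉ L because a^n b^n requires equal counts.

This contradicts the pumping lemma which states xy²z ∈ L.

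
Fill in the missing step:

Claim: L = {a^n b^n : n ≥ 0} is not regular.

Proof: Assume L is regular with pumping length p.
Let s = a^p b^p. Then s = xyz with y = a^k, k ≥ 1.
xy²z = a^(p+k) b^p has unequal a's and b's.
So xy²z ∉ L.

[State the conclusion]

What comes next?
This contradicts the pumping lemma for regular languages,
which guarantees xy^i z ∈ L for all i ≥ 0.

Since our assumption that L is regular leads to a contradiction,
we conclude that L = {a^n b^n : n ≥ 0} is NOT regular. ∎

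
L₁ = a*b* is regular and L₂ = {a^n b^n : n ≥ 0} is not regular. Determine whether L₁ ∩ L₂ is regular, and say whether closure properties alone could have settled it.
No — L₁ ∩ L₂ is not regular.

Every string a^n b^n already lies in a*b*, so L₁ ∩ L₂ = {a^n b^n : n ≥ 0} = L₂ itself, which is the standard non-regular language (pump s = a^p b^p).

Note that the bare facts "L₁ regular, L₂ non-regular" do not settle the question by themselves: the closure of regular languages under ∪, ∩, complement and difference applies only when BOTH operands are regular. With a non-regular operand the result can come out regular or non-regular depending on the specific languages, so one has to work out L₁ ∩ L₂ for this particular pair, as above.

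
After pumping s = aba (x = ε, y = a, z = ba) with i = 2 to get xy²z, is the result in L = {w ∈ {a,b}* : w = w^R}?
No

xy²z = ε · aa · ba = aaba.
aaba reversed is abaa ≠ aaba, so it is not a palindrome and is not in L.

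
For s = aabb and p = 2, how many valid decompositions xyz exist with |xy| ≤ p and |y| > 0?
3

For s = 'aabb' with pumping length p = 2:

Constraints: |xy| ≤ 2, |y| > 0

Valid decompositions (|xy| ≤ p, |y| ≥ 1):
  • x='', y='a', z='abb'
  • x='a', y='a', z='bb'
  • x='', y='aa', z='bb'

Total count: 3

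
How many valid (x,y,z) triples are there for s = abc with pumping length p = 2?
3

For s = 'abc' with pumping length p = 2:

Constraints: |xy| ≤ 2, |y| > 0

Valid decompositions (|xy| ≤ p, |y| ≥ 1):
  • x='', y='a', z='bc'
  • x='a', y='b', z='c'
  • x='', y='ab', z='c'

Total count: 3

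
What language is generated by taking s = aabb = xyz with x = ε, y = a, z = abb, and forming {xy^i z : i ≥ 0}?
{xy^i z : i ≥ 0} = {a^(i+1) b^2 : i ≥ 0} = {abb, aabb, aaabb, ...}

With x = ε, y = a, z = abb: Starting with aabb and pumping the first 'a' (z = abb keeps the second 'a'), we get strings with i+1 a's followed by 2 b's for i = 0, 1, 2, ...; note bb is not produced because z always contributes one a.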